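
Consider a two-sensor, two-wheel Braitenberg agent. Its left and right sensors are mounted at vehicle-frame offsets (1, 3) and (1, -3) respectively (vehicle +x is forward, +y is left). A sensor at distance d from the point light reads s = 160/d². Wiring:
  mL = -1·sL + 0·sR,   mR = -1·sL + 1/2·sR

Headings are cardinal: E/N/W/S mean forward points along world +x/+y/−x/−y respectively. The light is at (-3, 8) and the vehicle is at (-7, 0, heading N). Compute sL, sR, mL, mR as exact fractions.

80/49 16/5 -80/49 -8/245

left sensor world pos  = (-10, 1); dL² = 98
right sensor world pos = (-4, 1); dR² = 50
sL = 160/98 = 80/49
sR = 160/50 = 16/5
mL = -1·sL + 0·sR = -80/49
mR = -1·sL + 1/2·sR = -8/245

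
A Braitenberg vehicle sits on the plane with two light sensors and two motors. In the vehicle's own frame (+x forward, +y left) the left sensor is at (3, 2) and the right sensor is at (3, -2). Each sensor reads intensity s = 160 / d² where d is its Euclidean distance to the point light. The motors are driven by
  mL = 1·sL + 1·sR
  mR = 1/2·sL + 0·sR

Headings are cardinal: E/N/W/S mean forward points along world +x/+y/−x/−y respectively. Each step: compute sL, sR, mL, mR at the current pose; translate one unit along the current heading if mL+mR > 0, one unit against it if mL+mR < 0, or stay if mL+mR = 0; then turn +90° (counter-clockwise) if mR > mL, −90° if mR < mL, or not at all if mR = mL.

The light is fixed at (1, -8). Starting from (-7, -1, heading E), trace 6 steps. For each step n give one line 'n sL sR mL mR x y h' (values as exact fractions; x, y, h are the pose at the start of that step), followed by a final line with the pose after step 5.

n=0: pose=(-7,-1,E); sL=80/53, sR=16/5; mL=1248/265, mR=40/53; mL+mR=1448/265 → advance +1; mR−mL=-1048/265 → turn -1·90°
n=1: pose=(-6,-1,S); sL=160/41, sR=160/97; mL=22080/3977, mR=80/41; mL+mR=29840/3977 → advance +1; mR−mL=-14320/3977 → turn -1·90°
n=2: pose=(-6,-2,W); sL=40/29, sR=40/41; mL=2800/1189, mR=20/29; mL+mR=3620/1189 → advance +1; mR−mL=-1980/1189 → turn -1·90°
n=3: pose=(-7,-2,N); sL=160/181, sR=160/117; mL=47680/21177, mR=80/181; mL+mR=57040/21177 → advance +1; mR−mL=-38320/21177 → turn -1·90°
n=4: pose=(-7,-1,E); sL=80/53, sR=16/5; mL=1248/265, mR=40/53; mL+mR=1448/265 → advance +1; mR−mL=-1048/265 → turn -1·90°
n=5: pose=(-6,-1,S); sL=160/41, sR=160/97; mL=22080/3977, mR=80/41; mL+mR=29840/3977 → advance +1; mR−mL=-14320/3977 → turn -1·90°

0 80/53 16/5 1248/265 40/53 -7 -1 E
1 160/41 160/97 22080/3977 80/41 -6 -1 S
2 40/29 40/41 2800/1189 20/29 -6 -2 W
3 160/181 160/117 47680/21177 80/181 -7 -2 N
4 80/53 16/5 1248/265 40/53 -7 -1 E
5 160/41 160/97 22080/3977 80/41 -6 -1 S
final -6 -2 W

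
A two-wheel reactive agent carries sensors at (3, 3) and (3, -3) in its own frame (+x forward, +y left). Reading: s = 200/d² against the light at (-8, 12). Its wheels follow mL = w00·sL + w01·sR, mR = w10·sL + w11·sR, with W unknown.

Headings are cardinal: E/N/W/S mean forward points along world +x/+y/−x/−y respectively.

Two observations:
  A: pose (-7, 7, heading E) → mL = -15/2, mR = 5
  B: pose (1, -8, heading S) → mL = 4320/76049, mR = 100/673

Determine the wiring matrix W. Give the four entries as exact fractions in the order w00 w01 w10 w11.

obs A: pose=(-7,7,E) → sL=10, sR=5/2, mL=-15/2, mR=5
obs B: pose=(1,-8,S) → sL=200/673, sR=40/113, mL=4320/76049, mR=100/673
sensor matrix S = [[10, 5/2], [200/673, 40/113]]; det S = 212700/76049
solve [mL_A; mL_B] = S·[w00; w01] and [mR_A; mR_B] = S·[w10; w11]:
  w00 = -1, w01 = 1, w10 = 1/2, w11 = 0

-1 1 1/2 0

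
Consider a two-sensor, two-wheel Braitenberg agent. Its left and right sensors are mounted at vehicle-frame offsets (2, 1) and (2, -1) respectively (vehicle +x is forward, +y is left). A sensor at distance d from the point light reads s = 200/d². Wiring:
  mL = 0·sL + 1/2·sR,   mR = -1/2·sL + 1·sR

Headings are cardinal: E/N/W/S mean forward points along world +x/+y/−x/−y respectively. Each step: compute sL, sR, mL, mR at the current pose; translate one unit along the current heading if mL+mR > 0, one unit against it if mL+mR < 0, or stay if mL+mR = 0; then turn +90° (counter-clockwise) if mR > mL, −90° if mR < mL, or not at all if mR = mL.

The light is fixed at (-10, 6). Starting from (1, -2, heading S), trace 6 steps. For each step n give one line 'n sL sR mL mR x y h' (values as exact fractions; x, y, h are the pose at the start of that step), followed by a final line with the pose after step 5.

n=0: pose=(1,-2,S); sL=50/61, sR=1; mL=1/2, mR=36/61; mL+mR=133/122 → advance +1; mR−mL=11/122 → turn +1·90°
n=1: pose=(1,-3,E); sL=200/233, sR=200/269; mL=100/269, mR=19700/62677; mL+mR=43000/62677 → advance +1; mR−mL=-3600/62677 → turn -1·90°
n=2: pose=(2,-3,S); sL=20/29, sR=100/121; mL=50/121, mR=1690/3509; mL+mR=3140/3509 → advance +1; mR−mL=240/3509 → turn +1·90°
n=3: pose=(2,-4,E); sL=200/277, sR=200/317; mL=100/317, mR=23700/87809; mL+mR=51400/87809 → advance +1; mR−mL=-4000/87809 → turn -1·90°
n=4: pose=(3,-4,S); sL=10/17, sR=25/36; mL=25/72, mR=245/612; mL+mR=305/408 → advance +1; mR−mL=65/1224 → turn +1·90°
n=5: pose=(3,-5,E); sL=8/13, sR=200/369; mL=100/369, mR=1124/4797; mL+mR=808/1599 → advance +1; mR−mL=-176/4797 → turn -1·90°

0 50/61 1 1/2 36/61 1 -2 S
1 200/233 200/269 100/269 19700/62677 1 -3 E
2 20/29 100/121 50/121 1690/3509 2 -3 S
3 200/277 200/317 100/317 23700/87809 2 -4 E
4 10/17 25/36 25/72 245/612 3 -4 S
5 8/13 200/369 100/369 1124/4797 3 -5 E
final 4 -5 S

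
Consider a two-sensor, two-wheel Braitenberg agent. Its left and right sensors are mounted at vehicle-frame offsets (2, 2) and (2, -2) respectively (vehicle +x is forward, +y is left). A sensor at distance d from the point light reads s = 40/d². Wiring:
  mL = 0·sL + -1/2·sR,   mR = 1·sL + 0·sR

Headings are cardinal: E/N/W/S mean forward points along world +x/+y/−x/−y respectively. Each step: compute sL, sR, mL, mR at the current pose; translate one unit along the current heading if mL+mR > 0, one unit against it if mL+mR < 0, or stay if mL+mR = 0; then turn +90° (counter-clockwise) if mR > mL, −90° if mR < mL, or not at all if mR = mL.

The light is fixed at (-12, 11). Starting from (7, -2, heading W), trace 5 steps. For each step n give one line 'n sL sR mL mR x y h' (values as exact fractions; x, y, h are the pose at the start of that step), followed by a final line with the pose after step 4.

n=0: pose=(7,-2,W); sL=20/257, sR=4/41; mL=-2/41, mR=20/257; mL+mR=306/10537 → advance +1; mR−mL=1334/10537 → turn +1·90°
n=1: pose=(6,-2,S); sL=8/125, sR=40/481; mL=-20/481, mR=8/125; mL+mR=1348/60125 → advance +1; mR−mL=6348/60125 → turn +1·90°
n=2: pose=(6,-3,E); sL=5/68, sR=5/82; mL=-5/164, mR=5/68; mL+mR=30/697 → advance +1; mR−mL=145/1394 → turn +1·90°
n=3: pose=(7,-3,N); sL=40/433, sR=8/117; mL=-4/117, mR=40/433; mL+mR=2948/50661 → advance +1; mR−mL=6412/50661 → turn +1·90°
n=4: pose=(7,-2,W); sL=20/257, sR=4/41; mL=-2/41, mR=20/257; mL+mR=306/10537 → advance +1; mR−mL=1334/10537 → turn +1·90°

0 20/257 4/41 -2/41 20/257 7 -2 W
1 8/125 40/481 -20/481 8/125 6 -2 S
2 5/68 5/82 -5/164 5/68 6 -3 E
3 40/433 8/117 -4/117 40/433 7 -3 N
4 20/257 4/41 -2/41 20/257 7 -2 W
final 6 -2 S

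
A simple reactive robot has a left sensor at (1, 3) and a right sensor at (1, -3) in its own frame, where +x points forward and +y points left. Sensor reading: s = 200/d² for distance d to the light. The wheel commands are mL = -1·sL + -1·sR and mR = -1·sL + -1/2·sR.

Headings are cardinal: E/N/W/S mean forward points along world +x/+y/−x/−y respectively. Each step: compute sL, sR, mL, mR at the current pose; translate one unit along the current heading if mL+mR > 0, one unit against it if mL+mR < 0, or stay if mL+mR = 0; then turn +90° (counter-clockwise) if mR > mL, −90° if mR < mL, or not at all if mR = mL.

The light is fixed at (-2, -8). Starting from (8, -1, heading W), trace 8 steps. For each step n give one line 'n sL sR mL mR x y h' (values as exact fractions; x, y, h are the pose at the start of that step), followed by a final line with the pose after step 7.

n=0: pose=(8,-1,W); sL=200/97, sR=200/181; mL=-55600/17557, mR=-45900/17557; mL+mR=-101500/17557 → advance -1; mR−mL=100/181 → turn +1·90°
n=1: pose=(9,-1,S); sL=25/29, sR=2; mL=-83/29, mR=-54/29; mL+mR=-137/29 → advance -1; mR−mL=1 → turn +1·90°
n=2: pose=(9,0,E); sL=40/53, sR=200/169; mL=-17360/8957, mR=-12060/8957; mL+mR=-29420/8957 → advance -1; mR−mL=100/169 → turn +1·90°
n=3: pose=(8,0,N); sL=20/13, sR=4/5; mL=-152/65, mR=-126/65; mL+mR=-278/65 → advance -1; mR−mL=2/5 → turn +1·90°
n=4: pose=(8,-1,W); sL=200/97, sR=200/181; mL=-55600/17557, mR=-45900/17557; mL+mR=-101500/17557 → advance -1; mR−mL=100/181 → turn +1·90°
n=5: pose=(9,-1,S); sL=25/29, sR=2; mL=-83/29, mR=-54/29; mL+mR=-137/29 → advance -1; mR−mL=1 → turn +1·90°
n=6: pose=(9,0,E); sL=40/53, sR=200/169; mL=-17360/8957, mR=-12060/8957; mL+mR=-29420/8957 → advance -1; mR−mL=100/169 → turn +1·90°
n=7: pose=(8,0,N); sL=20/13, sR=4/5; mL=-152/65, mR=-126/65; mL+mR=-278/65 → advance -1; mR−mL=2/5 → turn +1·90°

0 200/97 200/181 -55600/17557 -45900/17557 8 -1 W
1 25/29 2 -83/29 -54/29 9 -1 S
2 40/53 200/169 -17360/8957 -12060/8957 9 0 E
3 20/13 4/5 -152/65 -126/65 8 0 N
4 200/97 200/181 -55600/17557 -45900/17557 8 -1 W
5 25/29 2 -83/29 -54/29 9 -1 S
6 40/53 200/169 -17360/8957 -12060/8957 9 0 E
7 20/13 4/5 -152/65 -126/65 8 0 N
final 8 -1 W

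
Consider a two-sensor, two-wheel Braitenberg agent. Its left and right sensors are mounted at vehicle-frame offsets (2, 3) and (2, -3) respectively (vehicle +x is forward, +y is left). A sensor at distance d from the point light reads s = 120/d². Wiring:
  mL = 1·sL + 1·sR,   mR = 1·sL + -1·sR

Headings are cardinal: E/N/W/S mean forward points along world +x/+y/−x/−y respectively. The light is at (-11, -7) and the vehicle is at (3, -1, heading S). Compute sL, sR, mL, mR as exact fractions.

left sensor world pos  = (6, -3); dL² = 305
right sensor world pos = (0, -3); dR² = 137
sL = 120/305 = 24/61
sR = 120/137 = 120/137
mL = 1·sL + 1·sR = 10608/8357
mR = 1·sL + -1·sR = -4032/8357

24/61 120/137 10608/8357 -4032/8357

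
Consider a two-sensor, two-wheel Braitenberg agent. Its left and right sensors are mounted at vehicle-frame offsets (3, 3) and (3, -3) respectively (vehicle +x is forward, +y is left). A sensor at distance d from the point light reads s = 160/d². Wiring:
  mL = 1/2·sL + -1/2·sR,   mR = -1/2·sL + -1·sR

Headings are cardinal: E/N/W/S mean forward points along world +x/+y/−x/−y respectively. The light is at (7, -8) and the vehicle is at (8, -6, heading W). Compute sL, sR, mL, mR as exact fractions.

32 160/29 384/29 -624/29

left sensor world pos  = (5, -9); dL² = 5
right sensor world pos = (5, -3); dR² = 29
sL = 160/5 = 32
sR = 160/29 = 160/29
mL = 1/2·sL + -1/2·sR = 384/29
mR = -1/2·sL + -1·sR = -624/29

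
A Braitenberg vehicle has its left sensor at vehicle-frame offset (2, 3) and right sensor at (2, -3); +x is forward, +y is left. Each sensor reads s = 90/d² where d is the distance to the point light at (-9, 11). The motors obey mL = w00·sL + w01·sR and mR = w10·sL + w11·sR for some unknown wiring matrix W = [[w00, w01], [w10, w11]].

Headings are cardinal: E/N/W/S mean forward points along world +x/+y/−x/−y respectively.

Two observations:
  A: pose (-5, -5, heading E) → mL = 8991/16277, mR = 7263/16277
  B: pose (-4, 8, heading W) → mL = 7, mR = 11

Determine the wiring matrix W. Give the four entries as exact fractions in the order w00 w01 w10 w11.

obs A: pose=(-5,-5,E) → sL=18/41, sR=90/397, mL=8991/16277, mR=7263/16277
obs B: pose=(-4,8,W) → sL=2, sR=10, mL=7, mR=11
sensor matrix S = [[18/41, 90/397], [2, 10]]; det S = 64080/16277
solve [mL_A; mL_B] = S·[w00; w01] and [mR_A; mR_B] = S·[w10; w11]:
  w00 = 1, w01 = 1/2, w10 = 1/2, w11 = 1

1 1/2 1/2 1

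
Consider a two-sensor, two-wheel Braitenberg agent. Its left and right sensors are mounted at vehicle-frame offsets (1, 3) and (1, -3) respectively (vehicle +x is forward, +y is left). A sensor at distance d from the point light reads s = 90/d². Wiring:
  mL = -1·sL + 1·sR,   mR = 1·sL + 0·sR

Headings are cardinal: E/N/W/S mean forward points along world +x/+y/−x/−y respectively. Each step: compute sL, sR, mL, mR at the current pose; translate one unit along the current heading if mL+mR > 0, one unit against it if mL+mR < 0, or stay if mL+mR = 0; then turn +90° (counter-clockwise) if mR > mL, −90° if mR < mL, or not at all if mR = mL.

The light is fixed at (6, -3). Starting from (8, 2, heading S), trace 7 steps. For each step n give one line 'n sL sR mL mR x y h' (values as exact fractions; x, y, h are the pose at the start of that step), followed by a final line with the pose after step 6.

0 90/41 90/17 2160/697 90/41 8 2 S
1 45 9/5 -216/5 45 8 1 W
2 18/5 90/13 216/65 18/5 7 1 S
3 9/4 45/2 81/4 9/4 7 0 E
4 90/29 18 432/29 90/29 8 0 S
5 45 45/13 -540/13 45 8 -1 W
6 90/17 18 216/17 90/17 7 -1 S
final 7 -2 W

n=0: pose=(8,2,S); sL=90/41, sR=90/17; mL=2160/697, mR=90/41; mL+mR=90/17 → advance +1; mR−mL=-630/697 → turn -1·90°
n=1: pose=(8,1,W); sL=45, sR=9/5; mL=-216/5, mR=45; mL+mR=9/5 → advance +1; mR−mL=441/5 → turn +1·90°
n=2: pose=(7,1,S); sL=18/5, sR=90/13; mL=216/65, mR=18/5; mL+mR=90/13 → advance +1; mR−mL=18/65 → turn +1·90°
n=3: pose=(7,0,E); sL=9/4, sR=45/2; mL=81/4, mR=9/4; mL+mR=45/2 → advance +1; mR−mL=-18 → turn -1·90°
n=4: pose=(8,0,S); sL=90/29, sR=18; mL=432/29, mR=90/29; mL+mR=18 → advance +1; mR−mL=-342/29 → turn -1·90°
n=5: pose=(8,-1,W); sL=45, sR=45/13; mL=-540/13, mR=45; mL+mR=45/13 → advance +1; mR−mL=1125/13 → turn +1·90°
n=6: pose=(7,-1,S); sL=90/17, sR=18; mL=216/17, mR=90/17; mL+mR=18 → advance +1; mR−mL=-126/17 → turn -1·90°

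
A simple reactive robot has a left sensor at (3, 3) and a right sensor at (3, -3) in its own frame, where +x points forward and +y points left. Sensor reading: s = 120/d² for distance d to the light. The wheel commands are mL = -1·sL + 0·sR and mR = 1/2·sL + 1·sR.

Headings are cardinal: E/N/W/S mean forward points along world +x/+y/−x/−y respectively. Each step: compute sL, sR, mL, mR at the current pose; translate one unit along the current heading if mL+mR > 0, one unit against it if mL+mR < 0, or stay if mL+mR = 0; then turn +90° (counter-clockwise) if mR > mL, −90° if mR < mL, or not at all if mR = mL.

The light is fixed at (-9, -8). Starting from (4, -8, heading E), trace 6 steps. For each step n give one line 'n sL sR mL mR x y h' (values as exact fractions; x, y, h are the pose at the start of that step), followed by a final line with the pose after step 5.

0 24/53 24/53 -24/53 36/53 4 -8 E
1 12/13 60/149 -12/13 1674/1937 5 -8 N
2 120/137 24/25 -120/137 4788/3425 5 -9 W
3 15/34 30/29 -15/34 2475/1972 4 -9 S
4 120/257 120/281 -120/257 47700/72217 4 -10 E
5 60/61 12/29 -60/61 1602/1769 5 -10 N
final 5 -11 W

n=0: pose=(4,-8,E); sL=24/53, sR=24/53; mL=-24/53, mR=36/53; mL+mR=12/53 → advance +1; mR−mL=60/53 → turn +1·90°
n=1: pose=(5,-8,N); sL=12/13, sR=60/149; mL=-12/13, mR=1674/1937; mL+mR=-114/1937 → advance -1; mR−mL=3462/1937 → turn +1·90°
n=2: pose=(5,-9,W); sL=120/137, sR=24/25; mL=-120/137, mR=4788/3425; mL+mR=1788/3425 → advance +1; mR−mL=7788/3425 → turn +1·90°
n=3: pose=(4,-9,S); sL=15/34, sR=30/29; mL=-15/34, mR=2475/1972; mL+mR=1605/1972 → advance +1; mR−mL=3345/1972 → turn +1·90°
n=4: pose=(4,-10,E); sL=120/257, sR=120/281; mL=-120/257, mR=47700/72217; mL+mR=13980/72217 → advance +1; mR−mL=81420/72217 → turn +1·90°
n=5: pose=(5,-10,N); sL=60/61, sR=12/29; mL=-60/61, mR=1602/1769; mL+mR=-138/1769 → advance -1; mR−mL=3342/1769 → turn +1·90°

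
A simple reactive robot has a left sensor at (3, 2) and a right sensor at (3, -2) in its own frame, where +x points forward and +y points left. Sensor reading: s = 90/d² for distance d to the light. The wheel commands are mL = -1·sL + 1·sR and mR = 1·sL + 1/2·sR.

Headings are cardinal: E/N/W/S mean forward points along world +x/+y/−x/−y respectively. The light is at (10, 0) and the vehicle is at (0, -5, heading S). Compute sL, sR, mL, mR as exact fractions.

45/64 45/104 -225/832 765/832

left sensor world pos  = (2, -8); dL² = 128
right sensor world pos = (-2, -8); dR² = 208
sL = 90/128 = 45/64
sR = 90/208 = 45/104
mL = -1·sL + 1·sR = -225/832
mR = 1·sL + 1/2·sR = 765/832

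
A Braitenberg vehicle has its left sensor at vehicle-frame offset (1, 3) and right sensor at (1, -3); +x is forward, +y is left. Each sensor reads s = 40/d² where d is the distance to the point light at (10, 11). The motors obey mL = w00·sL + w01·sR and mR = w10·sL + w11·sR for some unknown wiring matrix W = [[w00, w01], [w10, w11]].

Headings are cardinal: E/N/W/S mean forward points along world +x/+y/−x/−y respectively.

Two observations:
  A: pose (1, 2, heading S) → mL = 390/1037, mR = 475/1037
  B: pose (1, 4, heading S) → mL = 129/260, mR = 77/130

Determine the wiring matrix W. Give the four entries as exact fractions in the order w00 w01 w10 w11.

obs A: pose=(1,2,S) → sL=5/17, sR=10/61, mL=390/1037, mR=475/1037
obs B: pose=(1,4,S) → sL=2/5, sR=5/26, mL=129/260, mR=77/130
sensor matrix S = [[5/17, 10/61], [2/5, 5/26]]; det S = -243/26962
solve [mL_A; mL_B] = S·[w00; w01] and [mR_A; mR_B] = S·[w10; w11]:
  w00 = 1, w01 = 1/2, w10 = 1, w11 = 1

1 1/2 1 1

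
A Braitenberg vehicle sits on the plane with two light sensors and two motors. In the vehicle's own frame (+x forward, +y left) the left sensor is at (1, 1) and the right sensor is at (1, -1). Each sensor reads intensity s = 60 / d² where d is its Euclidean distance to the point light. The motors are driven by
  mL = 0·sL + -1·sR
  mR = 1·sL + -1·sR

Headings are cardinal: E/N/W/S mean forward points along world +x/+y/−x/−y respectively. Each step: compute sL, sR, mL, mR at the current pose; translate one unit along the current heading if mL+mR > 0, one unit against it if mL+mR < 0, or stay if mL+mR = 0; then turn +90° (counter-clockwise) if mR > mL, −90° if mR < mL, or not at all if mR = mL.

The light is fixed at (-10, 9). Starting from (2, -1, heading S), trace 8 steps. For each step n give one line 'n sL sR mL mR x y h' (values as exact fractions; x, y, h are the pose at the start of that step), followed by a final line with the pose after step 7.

0 6/29 30/121 -30/121 -144/3509 2 -1 S
1 60/233 60/269 -60/269 2160/62677 2 0 E
2 15/41 15/52 -15/52 165/2132 1 0 N
3 60/221 60/181 -60/181 -2400/40001 1 -1 W
4 6/29 30/121 -30/121 -144/3509 2 -1 S
5 60/233 60/269 -60/269 2160/62677 2 0 E
6 15/41 15/52 -15/52 165/2132 1 0 N
7 60/221 60/181 -60/181 -2400/40001 1 -1 W
final 2 -1 S

n=0: pose=(2,-1,S); sL=6/29, sR=30/121; mL=-30/121, mR=-144/3509; mL+mR=-1014/3509 → advance -1; mR−mL=6/29 → turn +1·90°
n=1: pose=(2,0,E); sL=60/233, sR=60/269; mL=-60/269, mR=2160/62677; mL+mR=-11820/62677 → advance -1; mR−mL=60/233 → turn +1·90°
n=2: pose=(1,0,N); sL=15/41, sR=15/52; mL=-15/52, mR=165/2132; mL+mR=-225/1066 → advance -1; mR−mL=15/41 → turn +1·90°
n=3: pose=(1,-1,W); sL=60/221, sR=60/181; mL=-60/181, mR=-2400/40001; mL+mR=-15660/40001 → advance -1; mR−mL=60/221 → turn +1·90°
n=4: pose=(2,-1,S); sL=6/29, sR=30/121; mL=-30/121, mR=-144/3509; mL+mR=-1014/3509 → advance -1; mR−mL=6/29 → turn +1·90°
n=5: pose=(2,0,E); sL=60/233, sR=60/269; mL=-60/269, mR=2160/62677; mL+mR=-11820/62677 → advance -1; mR−mL=60/233 → turn +1·90°
n=6: pose=(1,0,N); sL=15/41, sR=15/52; mL=-15/52, mR=165/2132; mL+mR=-225/1066 → advance -1; mR−mL=15/41 → turn +1·90°
n=7: pose=(1,-1,W); sL=60/221, sR=60/181; mL=-60/181, mR=-2400/40001; mL+mR=-15660/40001 → advance -1; mR−mL=60/221 → turn +1·90°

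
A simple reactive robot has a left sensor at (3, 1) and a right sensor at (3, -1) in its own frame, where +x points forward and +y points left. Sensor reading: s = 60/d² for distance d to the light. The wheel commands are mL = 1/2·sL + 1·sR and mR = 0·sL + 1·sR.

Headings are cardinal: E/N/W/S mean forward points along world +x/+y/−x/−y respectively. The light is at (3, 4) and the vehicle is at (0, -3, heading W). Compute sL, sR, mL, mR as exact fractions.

3/5 5/6 17/15 5/6

left sensor world pos  = (-3, -4); dL² = 100
right sensor world pos = (-3, -2); dR² = 72
sL = 60/100 = 3/5
sR = 60/72 = 5/6
mL = 1/2·sL + 1·sR = 17/15
mR = 0·sL + 1·sR = 5/6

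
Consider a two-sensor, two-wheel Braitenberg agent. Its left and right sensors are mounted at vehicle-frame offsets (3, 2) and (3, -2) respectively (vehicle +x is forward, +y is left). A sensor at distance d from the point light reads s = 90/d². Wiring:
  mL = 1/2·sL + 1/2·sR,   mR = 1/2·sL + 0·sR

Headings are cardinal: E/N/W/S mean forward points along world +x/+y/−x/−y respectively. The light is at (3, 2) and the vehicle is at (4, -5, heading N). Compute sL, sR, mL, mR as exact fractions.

90/17 18/5 378/85 45/17

left sensor world pos  = (2, -2); dL² = 17
right sensor world pos = (6, -2); dR² = 25
sL = 90/17 = 90/17
sR = 90/25 = 18/5
mL = 1/2·sL + 1/2·sR = 378/85
mR = 1/2·sL + 0·sR = 45/17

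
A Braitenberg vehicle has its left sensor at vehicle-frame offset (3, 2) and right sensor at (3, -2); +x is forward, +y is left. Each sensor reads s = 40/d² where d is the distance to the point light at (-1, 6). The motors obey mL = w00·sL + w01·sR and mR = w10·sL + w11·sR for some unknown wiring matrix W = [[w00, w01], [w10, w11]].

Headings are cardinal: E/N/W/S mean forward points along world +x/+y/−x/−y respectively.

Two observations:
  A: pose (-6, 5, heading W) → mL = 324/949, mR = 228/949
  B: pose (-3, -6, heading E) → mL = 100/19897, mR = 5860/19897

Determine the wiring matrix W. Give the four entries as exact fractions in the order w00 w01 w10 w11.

obs A: pose=(-6,5,W) → sL=40/73, sR=8/13, mL=324/949, mR=228/949
obs B: pose=(-3,-6,E) → sL=40/101, sR=40/197, mL=100/19897, mR=5860/19897
sensor matrix S = [[40/73, 8/13], [40/101, 40/197]]; det S = -2501120/18882253
solve [mL_A; mL_B] = S·[w00; w01] and [mR_A; mR_B] = S·[w10; w11]:
  w00 = -1/2, w01 = 1, w10 = 1, w11 = -1/2

-1/2 1 1 -1/2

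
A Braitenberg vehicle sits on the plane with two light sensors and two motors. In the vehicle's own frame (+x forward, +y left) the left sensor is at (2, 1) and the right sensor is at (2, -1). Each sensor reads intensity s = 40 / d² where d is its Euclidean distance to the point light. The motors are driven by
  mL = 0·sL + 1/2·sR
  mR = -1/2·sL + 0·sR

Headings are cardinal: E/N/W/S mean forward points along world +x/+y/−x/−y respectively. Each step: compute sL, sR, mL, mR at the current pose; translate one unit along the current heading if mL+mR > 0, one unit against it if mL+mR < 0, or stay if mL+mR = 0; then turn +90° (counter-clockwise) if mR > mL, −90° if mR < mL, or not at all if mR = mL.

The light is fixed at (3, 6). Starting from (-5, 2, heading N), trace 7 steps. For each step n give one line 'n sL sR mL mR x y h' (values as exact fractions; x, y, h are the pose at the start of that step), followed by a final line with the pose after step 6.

n=0: pose=(-5,2,N); sL=8/17, sR=40/53; mL=20/53, mR=-4/17; mL+mR=128/901 → advance +1; mR−mL=-552/901 → turn -1·90°
n=1: pose=(-5,3,E); sL=1, sR=10/13; mL=5/13, mR=-1/2; mL+mR=-3/26 → advance -1; mR−mL=-23/26 → turn -1·90°
n=2: pose=(-6,3,S); sL=40/89, sR=8/25; mL=4/25, mR=-20/89; mL+mR=-144/2225 → advance -1; mR−mL=-856/2225 → turn -1·90°
n=3: pose=(-6,4,W); sL=4/13, sR=20/61; mL=10/61, mR=-2/13; mL+mR=8/793 → advance +1; mR−mL=-252/793 → turn -1·90°
n=4: pose=(-7,4,N); sL=40/121, sR=40/81; mL=20/81, mR=-20/121; mL+mR=800/9801 → advance +1; mR−mL=-4040/9801 → turn -1·90°
n=5: pose=(-7,5,E); sL=5/8, sR=10/17; mL=5/17, mR=-5/16; mL+mR=-5/272 → advance -1; mR−mL=-165/272 → turn -1·90°
n=6: pose=(-8,5,S); sL=40/109, sR=40/153; mL=20/153, mR=-20/109; mL+mR=-880/16677 → advance -1; mR−mL=-5240/16677 → turn -1·90°

0 8/17 40/53 20/53 -4/17 -5 2 N
1 1 10/13 5/13 -1/2 -5 3 E
2 40/89 8/25 4/25 -20/89 -6 3 S
3 4/13 20/61 10/61 -2/13 -6 4 W
4 40/121 40/81 20/81 -20/121 -7 4 N
5 5/8 10/17 5/17 -5/16 -7 5 E
6 40/109 40/153 20/153 -20/109 -8 5 S
final -8 6 W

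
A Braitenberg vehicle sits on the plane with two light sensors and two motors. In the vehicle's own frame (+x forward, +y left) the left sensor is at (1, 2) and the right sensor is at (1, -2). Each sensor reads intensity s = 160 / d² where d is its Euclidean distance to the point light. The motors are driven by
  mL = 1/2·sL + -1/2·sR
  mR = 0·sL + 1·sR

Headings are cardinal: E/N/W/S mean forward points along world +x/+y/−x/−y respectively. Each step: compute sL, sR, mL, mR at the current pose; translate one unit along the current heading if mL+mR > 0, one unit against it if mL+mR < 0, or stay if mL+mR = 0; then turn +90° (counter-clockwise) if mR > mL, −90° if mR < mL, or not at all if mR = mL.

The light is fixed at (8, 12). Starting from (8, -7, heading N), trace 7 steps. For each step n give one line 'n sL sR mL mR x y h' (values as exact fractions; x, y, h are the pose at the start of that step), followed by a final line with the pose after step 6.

0 20/41 20/41 0 20/41 8 -7 N
1 160/401 160/257 -11520/103057 160/257 8 -6 W
2 80/181 16/37 32/6697 16/37 7 -6 S
3 160/289 160/441 12160/127449 160/441 7 -7 E
4 20/41 20/41 0 20/41 8 -7 N
5 160/401 160/257 -11520/103057 160/257 8 -6 W
6 80/181 16/37 32/6697 16/37 7 -6 S
final 7 -7 E

n=0: pose=(8,-7,N); sL=20/41, sR=20/41; mL=0, mR=20/41; mL+mR=20/41 → advance +1; mR−mL=20/41 → turn +1·90°
n=1: pose=(8,-6,W); sL=160/401, sR=160/257; mL=-11520/103057, mR=160/257; mL+mR=52640/103057 → advance +1; mR−mL=75680/103057 → turn +1·90°
n=2: pose=(7,-6,S); sL=80/181, sR=16/37; mL=32/6697, mR=16/37; mL+mR=2928/6697 → advance +1; mR−mL=2864/6697 → turn +1·90°
n=3: pose=(7,-7,E); sL=160/289, sR=160/441; mL=12160/127449, mR=160/441; mL+mR=58400/127449 → advance +1; mR−mL=11360/42483 → turn +1·90°
n=4: pose=(8,-7,N); sL=20/41, sR=20/41; mL=0, mR=20/41; mL+mR=20/41 → advance +1; mR−mL=20/41 → turn +1·90°
n=5: pose=(8,-6,W); sL=160/401, sR=160/257; mL=-11520/103057, mR=160/257; mL+mR=52640/103057 → advance +1; mR−mL=75680/103057 → turn +1·90°
n=6: pose=(7,-6,S); sL=80/181, sR=16/37; mL=32/6697, mR=16/37; mL+mR=2928/6697 → advance +1; mR−mL=2864/6697 → turn +1·90°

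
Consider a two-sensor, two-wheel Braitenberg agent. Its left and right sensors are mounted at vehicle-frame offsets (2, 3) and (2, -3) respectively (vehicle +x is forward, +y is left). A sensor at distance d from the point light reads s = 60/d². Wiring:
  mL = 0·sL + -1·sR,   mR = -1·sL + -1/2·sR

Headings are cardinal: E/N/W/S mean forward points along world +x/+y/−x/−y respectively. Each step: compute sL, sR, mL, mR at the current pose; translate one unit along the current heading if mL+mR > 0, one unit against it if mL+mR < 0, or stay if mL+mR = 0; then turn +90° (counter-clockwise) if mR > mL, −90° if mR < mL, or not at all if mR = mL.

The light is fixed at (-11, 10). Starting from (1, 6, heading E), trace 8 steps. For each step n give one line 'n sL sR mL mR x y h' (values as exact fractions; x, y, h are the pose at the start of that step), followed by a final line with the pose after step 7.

n=0: pose=(1,6,E); sL=60/197, sR=12/49; mL=-12/49, mR=-4122/9653; mL+mR=-6486/9653 → advance -1; mR−mL=-1758/9653 → turn -1·90°
n=1: pose=(0,6,S); sL=15/58, sR=3/5; mL=-3/5, mR=-81/145; mL+mR=-168/145 → advance -1; mR−mL=6/145 → turn +1·90°
n=2: pose=(0,7,E); sL=60/169, sR=12/41; mL=-12/41, mR=-3474/6929; mL+mR=-5502/6929 → advance -1; mR−mL=-1446/6929 → turn -1·90°
n=3: pose=(-1,7,S); sL=30/97, sR=30/37; mL=-30/37, mR=-2565/3589; mL+mR=-5475/3589 → advance -1; mR−mL=345/3589 → turn +1·90°
n=4: pose=(-1,8,E); sL=12/29, sR=60/169; mL=-60/169, mR=-2898/4901; mL+mR=-4638/4901 → advance -1; mR−mL=-1158/4901 → turn -1·90°
n=5: pose=(-2,8,S); sL=3/8, sR=15/13; mL=-15/13, mR=-99/104; mL+mR=-219/104 → advance -1; mR−mL=21/104 → turn +1·90°
n=6: pose=(-2,9,E); sL=12/25, sR=60/137; mL=-60/137, mR=-2394/3425; mL+mR=-3894/3425 → advance -1; mR−mL=-894/3425 → turn -1·90°
n=7: pose=(-3,9,S); sL=6/13, sR=30/17; mL=-30/17, mR=-297/221; mL+mR=-687/221 → advance -1; mR−mL=93/221 → turn +1·90°

0 60/197 12/49 -12/49 -4122/9653 1 6 E
1 15/58 3/5 -3/5 -81/145 0 6 S
2 60/169 12/41 -12/41 -3474/6929 0 7 E
3 30/97 30/37 -30/37 -2565/3589 -1 7 S
4 12/29 60/169 -60/169 -2898/4901 -1 8 E
5 3/8 15/13 -15/13 -99/104 -2 8 S
6 12/25 60/137 -60/137 -2394/3425 -2 9 E
7 6/13 30/17 -30/17 -297/221 -3 9 S
final -3 10 E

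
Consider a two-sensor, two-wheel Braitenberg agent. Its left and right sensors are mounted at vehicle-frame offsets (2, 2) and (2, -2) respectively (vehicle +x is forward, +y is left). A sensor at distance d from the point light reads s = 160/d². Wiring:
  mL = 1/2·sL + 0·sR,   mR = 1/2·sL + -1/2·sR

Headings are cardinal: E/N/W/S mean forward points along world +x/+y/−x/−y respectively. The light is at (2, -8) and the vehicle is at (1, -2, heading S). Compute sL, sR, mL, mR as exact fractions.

left sensor world pos  = (3, -4); dL² = 17
right sensor world pos = (-1, -4); dR² = 25
sL = 160/17 = 160/17
sR = 160/25 = 32/5
mL = 1/2·sL + 0·sR = 80/17
mR = 1/2·sL + -1/2·sR = 128/85

160/17 32/5 80/17 128/85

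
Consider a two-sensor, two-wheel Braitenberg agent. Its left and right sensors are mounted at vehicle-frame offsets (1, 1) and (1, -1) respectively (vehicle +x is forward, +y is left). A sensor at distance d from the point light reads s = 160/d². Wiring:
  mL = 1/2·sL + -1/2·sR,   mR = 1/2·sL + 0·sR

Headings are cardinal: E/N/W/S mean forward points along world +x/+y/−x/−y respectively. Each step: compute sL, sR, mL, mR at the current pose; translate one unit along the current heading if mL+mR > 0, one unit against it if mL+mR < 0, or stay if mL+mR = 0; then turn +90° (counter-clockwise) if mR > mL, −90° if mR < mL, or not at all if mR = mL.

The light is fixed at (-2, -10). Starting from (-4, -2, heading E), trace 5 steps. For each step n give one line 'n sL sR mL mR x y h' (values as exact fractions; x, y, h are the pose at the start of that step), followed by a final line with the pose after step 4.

0 80/41 16/5 -128/205 40/41 -4 -2 E
1 32/17 160/81 -64/1377 16/17 -3 -2 N
2 40/17 20/13 90/221 20/17 -3 -1 W
3 32/13 160/73 128/949 16/13 -4 -1 S
4 80/41 16/5 -128/205 40/41 -4 -2 E
final -3 -2 N

n=0: pose=(-4,-2,E); sL=80/41, sR=16/5; mL=-128/205, mR=40/41; mL+mR=72/205 → advance +1; mR−mL=8/5 → turn +1·90°
n=1: pose=(-3,-2,N); sL=32/17, sR=160/81; mL=-64/1377, mR=16/17; mL+mR=1232/1377 → advance +1; mR−mL=80/81 → turn +1·90°
n=2: pose=(-3,-1,W); sL=40/17, sR=20/13; mL=90/221, mR=20/17; mL+mR=350/221 → advance +1; mR−mL=10/13 → turn +1·90°
n=3: pose=(-4,-1,S); sL=32/13, sR=160/73; mL=128/949, mR=16/13; mL+mR=1296/949 → advance +1; mR−mL=80/73 → turn +1·90°
n=4: pose=(-4,-2,E); sL=80/41, sR=16/5; mL=-128/205, mR=40/41; mL+mR=72/205 → advance +1; mR−mL=8/5 → turn +1·90°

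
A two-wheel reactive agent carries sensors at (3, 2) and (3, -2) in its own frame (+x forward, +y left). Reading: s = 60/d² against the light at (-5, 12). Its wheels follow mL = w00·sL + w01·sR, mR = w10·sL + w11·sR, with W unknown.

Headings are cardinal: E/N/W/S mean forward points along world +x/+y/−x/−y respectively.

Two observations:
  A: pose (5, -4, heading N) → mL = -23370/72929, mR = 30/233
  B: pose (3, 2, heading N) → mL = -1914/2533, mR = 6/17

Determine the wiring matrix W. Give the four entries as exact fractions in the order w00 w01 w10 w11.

obs A: pose=(5,-4,N) → sL=60/233, sR=60/313, mL=-23370/72929, mR=30/233
obs B: pose=(3,2,N) → sL=12/17, sR=60/149, mL=-1914/2533, mR=6/17
sensor matrix S = [[60/233, 60/313], [12/17, 60/149]]; det S = -5840640/184729157
solve [mL_A; mL_B] = S·[w00; w01] and [mR_A; mR_B] = S·[w10; w11]:
  w00 = -1/2, w01 = -1, w10 = 1/2, w11 = 0

-1/2 -1 1/2 0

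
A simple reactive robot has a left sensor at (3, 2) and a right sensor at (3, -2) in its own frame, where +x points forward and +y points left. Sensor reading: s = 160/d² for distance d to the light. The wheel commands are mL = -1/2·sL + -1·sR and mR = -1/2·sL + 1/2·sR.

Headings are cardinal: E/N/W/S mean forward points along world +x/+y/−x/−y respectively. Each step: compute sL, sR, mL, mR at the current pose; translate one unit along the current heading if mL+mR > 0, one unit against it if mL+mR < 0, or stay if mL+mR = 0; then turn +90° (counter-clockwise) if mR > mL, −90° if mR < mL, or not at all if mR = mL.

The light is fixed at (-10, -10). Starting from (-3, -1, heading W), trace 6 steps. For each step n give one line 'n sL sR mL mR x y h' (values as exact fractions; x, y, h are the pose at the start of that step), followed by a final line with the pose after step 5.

0 32/13 160/137 -4272/1781 -1152/1781 -3 -1 W
1 20/17 20/9 -430/153 80/153 -2 -1 S
2 32/53 32/37 -2288/1961 256/1961 -2 0 E
3 80/97 16/25 -2552/2425 -224/2425 -3 0 N
4 32/13 160/137 -4272/1781 -1152/1781 -3 -1 W
5 20/17 20/9 -430/153 80/153 -2 -1 S
final -2 0 E

n=0: pose=(-3,-1,W); sL=32/13, sR=160/137; mL=-4272/1781, mR=-1152/1781; mL+mR=-5424/1781 → advance -1; mR−mL=240/137 → turn +1·90°
n=1: pose=(-2,-1,S); sL=20/17, sR=20/9; mL=-430/153, mR=80/153; mL+mR=-350/153 → advance -1; mR−mL=10/3 → turn +1·90°
n=2: pose=(-2,0,E); sL=32/53, sR=32/37; mL=-2288/1961, mR=256/1961; mL+mR=-2032/1961 → advance -1; mR−mL=48/37 → turn +1·90°
n=3: pose=(-3,0,N); sL=80/97, sR=16/25; mL=-2552/2425, mR=-224/2425; mL+mR=-2776/2425 → advance -1; mR−mL=24/25 → turn +1·90°
n=4: pose=(-3,-1,W); sL=32/13, sR=160/137; mL=-4272/1781, mR=-1152/1781; mL+mR=-5424/1781 → advance -1; mR−mL=240/137 → turn +1·90°
n=5: pose=(-2,-1,S); sL=20/17, sR=20/9; mL=-430/153, mR=80/153; mL+mR=-350/153 → advance -1; mR−mL=10/3 → turn +1·90°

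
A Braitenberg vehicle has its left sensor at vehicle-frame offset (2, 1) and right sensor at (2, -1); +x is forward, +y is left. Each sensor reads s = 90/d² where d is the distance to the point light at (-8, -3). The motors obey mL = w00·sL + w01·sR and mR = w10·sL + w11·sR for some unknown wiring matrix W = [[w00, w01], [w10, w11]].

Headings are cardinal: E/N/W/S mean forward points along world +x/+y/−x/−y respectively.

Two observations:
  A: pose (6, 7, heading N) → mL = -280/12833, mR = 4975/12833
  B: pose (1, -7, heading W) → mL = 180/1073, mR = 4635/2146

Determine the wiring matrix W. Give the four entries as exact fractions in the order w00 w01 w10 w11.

obs A: pose=(6,7,N) → sL=90/313, sR=10/41, mL=-280/12833, mR=4975/12833
obs B: pose=(1,-7,W) → sL=45/37, sR=45/29, mL=180/1073, mR=4635/2146
sensor matrix S = [[90/313, 10/41], [45/37, 45/29]]; det S = 2059200/13769809
solve [mL_A; mL_B] = S·[w00; w01] and [mR_A; mR_B] = S·[w10; w11]:
  w00 = -1/2, w01 = 1/2, w10 = 1/2, w11 = 1

-1/2 1/2 1/2 1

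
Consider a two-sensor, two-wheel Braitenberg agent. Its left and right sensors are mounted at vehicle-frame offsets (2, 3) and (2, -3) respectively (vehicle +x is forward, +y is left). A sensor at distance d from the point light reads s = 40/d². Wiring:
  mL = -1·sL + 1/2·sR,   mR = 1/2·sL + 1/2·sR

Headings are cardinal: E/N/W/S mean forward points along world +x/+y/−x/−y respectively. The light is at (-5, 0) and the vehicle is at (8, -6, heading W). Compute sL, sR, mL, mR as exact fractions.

20/101 4/13 -58/1313 332/1313

left sensor world pos  = (6, -9); dL² = 202
right sensor world pos = (6, -3); dR² = 130
sL = 40/202 = 20/101
sR = 40/130 = 4/13
mL = -1·sL + 1/2·sR = -58/1313
mR = 1/2·sL + 1/2·sR = 332/1313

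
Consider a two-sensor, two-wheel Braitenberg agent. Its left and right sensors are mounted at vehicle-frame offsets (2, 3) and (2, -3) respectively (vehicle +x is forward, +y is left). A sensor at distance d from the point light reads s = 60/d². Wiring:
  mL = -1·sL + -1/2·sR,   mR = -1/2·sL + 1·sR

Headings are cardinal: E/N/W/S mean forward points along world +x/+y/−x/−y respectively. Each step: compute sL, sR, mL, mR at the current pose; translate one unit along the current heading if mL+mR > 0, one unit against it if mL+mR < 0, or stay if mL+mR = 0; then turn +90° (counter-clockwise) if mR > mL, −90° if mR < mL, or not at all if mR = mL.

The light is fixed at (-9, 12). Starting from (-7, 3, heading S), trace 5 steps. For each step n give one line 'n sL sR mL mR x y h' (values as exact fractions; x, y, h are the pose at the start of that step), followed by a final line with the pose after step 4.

n=0: pose=(-7,3,S); sL=30/73, sR=30/61; mL=-2925/4453, mR=1275/4453; mL+mR=-1650/4453 → advance -1; mR−mL=4200/4453 → turn +1·90°
n=1: pose=(-7,4,E); sL=60/41, sR=60/137; mL=-9450/5617, mR=-1650/5617; mL+mR=-11100/5617 → advance -1; mR−mL=7800/5617 → turn +1·90°
n=2: pose=(-8,4,N); sL=3/2, sR=15/13; mL=-27/13, mR=21/52; mL+mR=-87/52 → advance -1; mR−mL=129/52 → turn +1·90°
n=3: pose=(-8,3,W); sL=12/29, sR=60/37; mL=-1314/1073, mR=1518/1073; mL+mR=204/1073 → advance +1; mR−mL=2832/1073 → turn +1·90°
n=4: pose=(-9,3,S); sL=6/13, sR=6/13; mL=-9/13, mR=3/13; mL+mR=-6/13 → advance -1; mR−mL=12/13 → turn +1·90°

0 30/73 30/61 -2925/4453 1275/4453 -7 3 S
1 60/41 60/137 -9450/5617 -1650/5617 -7 4 E
2 3/2 15/13 -27/13 21/52 -8 4 N
3 12/29 60/37 -1314/1073 1518/1073 -8 3 W
4 6/13 6/13 -9/13 3/13 -9 3 S
final -9 4 E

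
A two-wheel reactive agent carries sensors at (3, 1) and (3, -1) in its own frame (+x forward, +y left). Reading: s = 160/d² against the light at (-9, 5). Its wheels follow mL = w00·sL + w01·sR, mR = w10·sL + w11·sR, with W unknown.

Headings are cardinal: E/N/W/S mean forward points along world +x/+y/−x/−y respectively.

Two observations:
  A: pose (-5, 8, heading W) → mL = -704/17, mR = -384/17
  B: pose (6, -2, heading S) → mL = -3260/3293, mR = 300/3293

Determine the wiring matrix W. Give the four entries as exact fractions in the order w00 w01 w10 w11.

-1 -1 -1 1

obs A: pose=(-5,8,W) → sL=32, sR=160/17, mL=-704/17, mR=-384/17
obs B: pose=(6,-2,S) → sL=40/89, sR=20/37, mL=-3260/3293, mR=300/3293
sensor matrix S = [[32, 160/17], [40/89, 20/37]]; det S = 731520/55981
solve [mL_A; mL_B] = S·[w00; w01] and [mR_A; mR_B] = S·[w10; w11]:
  w00 = -1, w01 = -1, w10 = -1, w11 = 1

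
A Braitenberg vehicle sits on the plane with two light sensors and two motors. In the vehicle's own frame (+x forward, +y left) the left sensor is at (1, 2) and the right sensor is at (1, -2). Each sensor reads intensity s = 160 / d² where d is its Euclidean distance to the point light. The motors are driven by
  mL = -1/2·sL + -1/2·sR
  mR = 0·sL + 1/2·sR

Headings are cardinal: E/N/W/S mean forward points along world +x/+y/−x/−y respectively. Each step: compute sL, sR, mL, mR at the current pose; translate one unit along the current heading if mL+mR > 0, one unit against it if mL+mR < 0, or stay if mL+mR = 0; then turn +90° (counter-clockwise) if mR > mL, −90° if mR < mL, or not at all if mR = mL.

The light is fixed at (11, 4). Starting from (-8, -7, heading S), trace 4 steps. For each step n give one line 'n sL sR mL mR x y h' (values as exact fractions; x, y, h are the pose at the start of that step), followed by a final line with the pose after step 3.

n=0: pose=(-8,-7,S); sL=160/433, sR=32/117; mL=-16288/50661, mR=16/117; mL+mR=-80/433 → advance -1; mR−mL=23216/50661 → turn +1·90°
n=1: pose=(-8,-6,E); sL=40/97, sR=40/117; mL=-4280/11349, mR=20/117; mL+mR=-20/97 → advance -1; mR−mL=6220/11349 → turn +1·90°
n=2: pose=(-9,-6,N); sL=32/113, sR=32/81; mL=-3104/9153, mR=16/81; mL+mR=-16/113 → advance -1; mR−mL=4912/9153 → turn +1·90°
n=3: pose=(-9,-7,W); sL=16/61, sR=80/261; mL=-4528/15921, mR=40/261; mL+mR=-8/61 → advance -1; mR−mL=6968/15921 → turn +1·90°

0 160/433 32/117 -16288/50661 16/117 -8 -7 S
1 40/97 40/117 -4280/11349 20/117 -8 -6 E
2 32/113 32/81 -3104/9153 16/81 -9 -6 N
3 16/61 80/261 -4528/15921 40/261 -9 -7 W
final -8 -7 S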